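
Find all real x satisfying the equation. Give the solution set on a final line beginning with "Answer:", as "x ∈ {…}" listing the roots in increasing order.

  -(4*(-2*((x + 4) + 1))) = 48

Step 1. [-(4*(-2*((x + 4) + 1))) = 48] leading − — multiply by −1 ⇒ neg: 4*(-2*((x + 4) + 1)) = -48.
Step 2. [4*(-2*((x + 4) + 1)) = -48] 4·(inner) — divide through by 4 ⇒ div: -2*((x + 4) + 1) = -12.
Step 3. [-2*((x + 4) + 1) = -12] -2·(inner) — divide through by -2. So div: (x + 4) + 1 = 6.
Step 4. [(x + 4) + 1 = 6] peel the +1: subtract 1 from each side. So sub: x + 4 = 5.
Step 5. [x + 4 = 5] the outer +4 inverts by subtracting 4. So sub: x = 1.

Answer: x ∈ {1}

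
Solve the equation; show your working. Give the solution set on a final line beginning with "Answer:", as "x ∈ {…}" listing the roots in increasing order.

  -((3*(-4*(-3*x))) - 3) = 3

Step 1. [-((3*(-4*(-3*x))) - 3) = 3] LHS negated; negate both sides ⇒ neg: (3*(-4*(-3*x))) - 3 = -3.
Step 2. [(3*(-4*(-3*x))) - 3 = -3] 3 comes off first (add 3). So sub: 3*(-4*(-3*x)) = 0.
Step 3. [3*(-4*(-3*x)) = 0] 3 out front; divide by 3, so div: -4*(-3*x) = 0.
Step 4. [-4*(-3*x) = 0] -4·(inner) — divide through by -4 ⇒ div: -3*x = 0.
Step 5. [-3*x = 0] divide by the outer -3, so div: x = 0.

Answer: x ∈ {0}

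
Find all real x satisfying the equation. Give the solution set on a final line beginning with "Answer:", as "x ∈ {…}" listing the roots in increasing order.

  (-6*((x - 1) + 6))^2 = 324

Step 1. [(-6*((x - 1) + 6))^2 = 324] √ both sides: 324 ≥ 0 gives two branches. So sqrt: -6*((x - 1) + 6) = 18 or -18.
Step 2. [-6*((x - 1) + 6) = 18 or -18] leading coefficient -6: divide by -6 ⇒ div: (x - 1) + 6 = -3 or 3.
Step 3. [(x - 1) + 6 = -3 or 3] subtract 6: x sits inside (… + 6) ⇒ sub: x - 1 = -9 or -3.
Step 4. [x - 1 = -9 or -3] -1 is outermost — add 1 both sides ⇒ sub: x = -8 or -2.

Answer: x ∈ {-8, -2}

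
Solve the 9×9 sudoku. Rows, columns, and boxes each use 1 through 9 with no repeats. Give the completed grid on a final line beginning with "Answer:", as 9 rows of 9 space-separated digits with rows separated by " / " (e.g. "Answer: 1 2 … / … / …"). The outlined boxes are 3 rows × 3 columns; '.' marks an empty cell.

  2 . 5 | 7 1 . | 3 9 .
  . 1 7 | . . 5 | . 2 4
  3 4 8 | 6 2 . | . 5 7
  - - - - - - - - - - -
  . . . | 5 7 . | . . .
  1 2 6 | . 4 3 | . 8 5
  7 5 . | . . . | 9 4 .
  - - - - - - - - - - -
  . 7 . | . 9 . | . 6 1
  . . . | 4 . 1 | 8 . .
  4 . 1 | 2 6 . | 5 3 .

Step 1. [r7c6∈{8}] r7c6 is down to just 8, so r7c6=8.
Step 2. [r6c3∈{3}] r6c3 has the single candidate 3 ⇒ r6c3=3.
Step 3. [r2c1∈{6,9}] 9 has one home in box 1: r2c1. So r2c1=9.
Step 4. [r8c2∈{3,6,9}] across col 2, 3 lands solely at r8c2, so r8c2=3.
Step 5. [r2c5∈{3,8}] r2c5 is the only open cell in col 5 admitting 3, so r2c5=3.
Step 6. [r9c9∈{9}] r9c9 has the single candidate 9, so r9c9=9.
Step 7. [r8c9∈{2}] r8c9's peers cover all but 2. So r8c9=2.
Step 8. [r6c9∈{6}] nothing but 6 survives at r6c9, so r6c9=6.
Step 9. [r4c2∈{8,9}] across col 2, 9 lands solely at r4c2 ⇒ r4c2=9.
Step 10. [r4c7∈{1,2}] in col 7, 2 fits only at r4c7 ⇒ r4c7=2.
Step 11. [r2c4∈{8}] only 8 remains possible at r2c4. So r2c4=8.
Step 12. [r8c5∈{5}] only 5 remains possible at r8c5, so r8c5=5.
Step 13. [r7c7∈{4}] r7c7 has the single candidate 4, so r7c7=4.
Step 14. [r4c1∈{8}] r4c1's peers cover all but 8, so r4c1=8.
Step 15. [r6c4∈{1}] only 1 remains possible at r6c4, so r6c4=1.
Step 16. [r6c6∈{2}] only 2 remains possible at r6c6, so r6c6=2.
Step 17. [r7c3∈{2}] r7c3's peers cover all but 2, so r7c3=2.
Step 18. [r2c7∈{6}] r2c7 is down to just 6 ⇒ r2c7=6.
Step 19. [r6c5∈{8}] r6c5's peers cover all but 8, so r6c5=8.
Step 20. [r1c2∈{6}] r1c2 has the single candidate 6, so r1c2=6.
Step 21. [r9c2∈{8}] only 8 remains possible at r9c2, so r9c2=8.
Step 22. [r8c8∈{7}] r8c8's peers cover all but 7. So r8c8=7.
Step 23. [r4c3∈{4}] only 4 remains possible at r4c3 ⇒ r4c3=4.
Step 24. [r1c6∈{4}] r1c6 is down to just 4, so r1c6=4.
Step 25. [r4c9∈{3}] nothing but 3 survives at r4c9. So r4c9=3.
Step 26. [r3c6∈{9}] only 9 remains possible at r3c6. So r3c6=9.
Step 27. [r5c7∈{7}] r5c7's peers cover all but 7 ⇒ r5c7=7.
Step 28. [r4c6∈{6}] r4c6 has the single candidate 6, so r4c6=6.
Step 29. [r8c3∈{9}] only 9 remains possible at r8c3 ⇒ r8c3=9.
Step 30. [r7c1∈{5}] nothing but 5 survives at r7c1. So r7c1=5.
Step 31. [r3c7∈{1}] r3c7's peers cover all but 1. So r3c7=1.
Step 32. [r7c4∈{3}] r7c4 has the single candidate 3. So r7c4=3.
Step 33. [r4c8∈{1}] nothing but 1 survives at r4c8. So r4c8=1.
Step 34. [r1c9∈{8}] r1c9's peers cover all but 8. So r1c9=8.
Step 35. [r8c1∈{6}] r8c1 is down to just 6 ⇒ r8c1=6.
Step 36. [r5c4∈{9}] only 9 remains possible at r5c4, so r5c4=9.
Step 37. [r9c6∈{7}] r9c6's peers cover all but 7. So r9c6=7.

Answer: 2 6 5 7 1 4 3 9 8 / 9 1 7 8 3 5 6 2 4 / 3 4 8 6 2 9 1 5 7 / 8 9 4 5 7 6 2 1 3 / 1 2 6 9 4 3 7 8 5 / 7 5 3 1 8 2 9 4 6 / 5 7 2 3 9 8 4 6 1 / 6 3 9 4 5 1 8 7 2 / 4 8 1 2 6 7 5 3 9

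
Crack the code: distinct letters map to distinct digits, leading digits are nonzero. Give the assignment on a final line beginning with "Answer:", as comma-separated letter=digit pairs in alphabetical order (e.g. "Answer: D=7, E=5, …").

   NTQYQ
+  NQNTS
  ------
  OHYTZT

Step 1. [O] O is the leading digit of a 6-digit sum of two 5-digit numbers; the final carry is exactly 1. So O=1.
Step 2. [col 1: Q + S ≡ T (mod 10)] several values work for Q in column 1 (Q + S ≡ T (mod 10), carry-in 0); try Q=8 ⇒ Q=8.
Step 3. [col 1: Q + S ≡ T (mod 10)] column 1 (Q + S ≡ T (mod 10), carry-in 0) doesn't pin T yet; pick T=5 and continue, so T=5.
Step 4. [col 1: Q + S ≡ T (mod 10)] column 1 reads Q+S+carry(0)=T with Q=8, T=5; with digits 1,5,8 already taken and all letters distinct, the only value for S is 7, so S=7.
Step 5. [col 2: Y + T ≡ Z (mod 10)] Z=0 is one option consistent with column 2 (Y + T ≡ Z (mod 10), carry-in 1) — take it ⇒ Z=0.
Step 6. [col 2: Y + T ≡ Z (mod 10)] from column 2 (T=5, Z=0, carry-in 1, digits 0,1,5,7,8 already taken and all letters distinct): Y must equal 4 ⇒ Y=4.
Step 7. [col 3: Q + N ≡ T (mod 10)] from column 3 (Q=8, T=5, carry-in 1, digits 0,1,4,5,7,8 already taken and all letters distinct): N must equal 6. So N=6.
Step 8. [col 5: N + N ≡ H (mod 10)] in column 5 we have N+N≡H with carry-in 1; given N=6 and digits 0,1,4,5,6,7,8 already taken and all letters distinct, that pins H to 3 ⇒ H=3.

Answer: H=3, N=6, O=1, Q=8, S=7, T=5, Y=4, Z=0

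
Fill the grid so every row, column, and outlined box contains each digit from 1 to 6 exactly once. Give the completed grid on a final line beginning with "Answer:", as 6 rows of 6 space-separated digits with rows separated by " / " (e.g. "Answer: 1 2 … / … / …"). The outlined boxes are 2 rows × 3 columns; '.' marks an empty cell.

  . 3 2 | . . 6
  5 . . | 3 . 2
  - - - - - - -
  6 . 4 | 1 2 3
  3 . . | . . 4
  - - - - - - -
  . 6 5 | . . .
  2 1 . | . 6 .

Step 1. [r6c4∈{4,5}] row 6 places 4 nowhere but r6c4, so r6c4=4.
Step 2. [r1c1∈{1,4}] 1 has one home in col 1: r1c1. So r1c1=1.
Step 3. [r4c5∈{5}] r4c5 is down to just 5, so r4c5=5.
Step 4. [r2c5∈{1,4}] r2c5 is the only open cell in row 2 admitting 1. So r2c5=1.
Step 5. [r6c3∈{3}] r6c3 has the single candidate 3 ⇒ r6c3=3.
Step 6. [r4c4∈{6}] only 6 remains possible at r4c4 ⇒ r4c4=6.
Step 7. [r6c6∈{5}] only 5 remains possible at r6c6. So r6c6=5.
Step 8. [r5c6∈{1}] r5c6's peers cover all but 1. So r5c6=1.
Step 9. [r3c2∈{5}] r3c2 is down to just 5. So r3c2=5.
Step 10. [r5c1∈{4}] r5c1's peers cover all but 4. So r5c1=4.
Step 11. [r1c4∈{5}] r1c4 has the single candidate 5 ⇒ r1c4=5.
Step 12. [r2c2∈{4}] r2c2 is down to just 4, so r2c2=4.
Step 13. [r5c5∈{3}] r5c5 is down to just 3. So r5c5=3.
Step 14. [r4c2∈{2}] nothing but 2 survives at r4c2 ⇒ r4c2=2.
Step 15. [r4c3∈{1}] only 1 remains possible at r4c3. So r4c3=1.
Step 16. [r2c3∈{6}] nothing but 6 survives at r2c3. So r2c3=6.
Step 17. [r1c5∈{4}] nothing but 4 survives at r1c5. So r1c5=4.
Step 18. [r5c4∈{2}] r5c4's peers cover all but 2 ⇒ r5c4=2.

Answer: 1 3 2 5 4 6 / 5 4 6 3 1 2 / 6 5 4 1 2 3 / 3 2 1 6 5 4 / 4 6 5 2 3 1 / 2 1 3 4 6 5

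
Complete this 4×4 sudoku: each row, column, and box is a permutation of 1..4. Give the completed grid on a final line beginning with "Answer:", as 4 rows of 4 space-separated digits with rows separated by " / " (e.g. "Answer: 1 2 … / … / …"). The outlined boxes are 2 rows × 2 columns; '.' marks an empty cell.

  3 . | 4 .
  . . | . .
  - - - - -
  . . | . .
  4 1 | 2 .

Step 1. [r1c2∈{2}] r1c2 is down to just 2, so r1c2=2.
Step 2. [r4c4∈{3}] r4c4 has the single candidate 3, so r4c4=3.
Step 3. [r1c4∈{1}] only 1 remains possible at r1c4, so r1c4=1.
Step 4. [r2c3∈{3}] r2c3 has the single candidate 3. So r2c3=3.
Step 5. [r3c4∈{4}] only 4 remains possible at r3c4. So r3c4=4.
Step 6. [r2c2∈{4}] only 4 remains possible at r2c2, so r2c2=4.
Step 7. [r2c4∈{2}] nothing but 2 survives at r2c4. So r2c4=2.
Step 8. [r3c3∈{1}] nothing but 1 survives at r3c3. So r3c3=1.
Step 9. [r2c1∈{1}] r2c1's peers cover all but 1, so r2c1=1.
Step 10. [r3c1∈{2}] r3c1's peers cover all but 2, so r3c1=2.
Step 11. [r3c2∈{3}] only 3 remains possible at r3c2, so r3c2=3.

Answer: 3 2 4 1 / 1 4 3 2 / 2 3 1 4 / 4 1 2 3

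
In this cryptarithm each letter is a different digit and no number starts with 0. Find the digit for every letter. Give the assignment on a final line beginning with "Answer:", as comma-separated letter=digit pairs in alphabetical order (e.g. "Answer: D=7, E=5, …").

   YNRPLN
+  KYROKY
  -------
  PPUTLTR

Step 1. [col 1: N + Y ≡ R (mod 10)] no forcing yet in column 1 (carry-in 0); R=9 is free and consistent — try it, so R=9.
Step 2. [col 1: N + Y ≡ R (mod 10)] no forcing yet in column 1 (carry-in 0); N=2 is free and consistent — try it ⇒ N=2.
Step 3. [col 1: N + Y ≡ R (mod 10)] in column 1 we have N+Y≡R with carry-in 0; given N=2, R=9 and digits 2,9 already taken and all letters distinct, that pins Y to 7. So Y=7.
Step 4. [P] adding two 6-digit numbers gives at most 6+1 digits, and here it does — P is that final carry and must be 1. So P=1.
Step 5. [col 2: L + K ≡ T (mod 10)] several values work for L in column 2 (L + K ≡ T (mod 10), carry-in 0); try L=5, so L=5.
Step 6. [col 2: L + K ≡ T (mod 10)] column 2 (L + K ≡ T (mod 10), carry-in 0) doesn't pin T yet; pick T=8 and continue ⇒ T=8.
Step 7. [col 2: L + K ≡ T (mod 10)] column 2: given L=5, T=8, carry-in 0, and digits 1,2,5,7,8,9 already taken and all letters distinct, L+K≡T (mod 10) forces K=3, so K=3.
Step 8. [col 3: P + O ≡ L (mod 10)] in column 3 we have P+O≡L with carry-in 0; given P=1, L=5 and digits 1,2,3,5,7,8,9 already taken and all letters distinct, that pins O to 4. So O=4.
Step 9. [col 5: N + Y ≡ U (mod 10)] column 5: given N=2, Y=7, carry-in 1, and digits 1,2,3,4,5,7,8,9 already taken and all letters distinct, N+Y≡U (mod 10) forces U=0 ⇒ U=0.

Answer: K=3, L=5, N=2, O=4, P=1, R=9, T=8, U=0, Y=7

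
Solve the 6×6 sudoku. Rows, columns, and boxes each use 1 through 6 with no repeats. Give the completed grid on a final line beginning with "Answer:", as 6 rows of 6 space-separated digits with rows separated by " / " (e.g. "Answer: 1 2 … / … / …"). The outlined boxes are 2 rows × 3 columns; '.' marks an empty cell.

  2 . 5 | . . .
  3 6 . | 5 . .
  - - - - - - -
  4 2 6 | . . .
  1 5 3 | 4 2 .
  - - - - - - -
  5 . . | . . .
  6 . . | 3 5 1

Step 1. [r6c2∈{4}] only 4 remains possible at r6c2 ⇒ r6c2=4.
Step 2. [r1c2∈{1}] r1c2 is down to just 1, so r1c2=1.
Step 3. [r5c4∈{2,6}] r5c4 is the only open cell in col 4 admitting 2 ⇒ r5c4=2.
Step 4. [r2c5∈{1,4}] across row 2, 1 lands solely at r2c5 ⇒ r2c5=1.
Step 5. [r1c4∈{6}] only 6 remains possible at r1c4, so r1c4=6.
Step 6. [r3c5∈{3}] r3c5 has the single candidate 3 ⇒ r3c5=3.
Step 7. [r1c5∈{4}] nothing but 4 survives at r1c5, so r1c5=4.
Step 8. [r4c6∈{6}] only 6 remains possible at r4c6 ⇒ r4c6=6.
Step 9. [r5c2∈{3}] r5c2 has the single candidate 3. So r5c2=3.
Step 10. [r1c6∈{3}] r1c6 is down to just 3, so r1c6=3.
Step 11. [r5c3∈{1}] nothing but 1 survives at r5c3, so r5c3=1.
Step 12. [r5c5∈{6}] r5c5's peers cover all but 6, so r5c5=6.
Step 13. [r6c3∈{2}] nothing but 2 survives at r6c3 ⇒ r6c3=2.
Step 14. [r3c6∈{5}] r3c6 has the single candidate 5, so r3c6=5.
Step 15. [r3c4∈{1}] only 1 remains possible at r3c4, so r3c4=1.
Step 16. [r5c6∈{4}] only 4 remains possible at r5c6 ⇒ r5c6=4.
Step 17. [r2c3∈{4}] r2c3 is down to just 4, so r2c3=4.
Step 18. [r2c6∈{2}] nothing but 2 survives at r2c6 ⇒ r2c6=2.

Answer: 2 1 5 6 4 3 / 3 6 4 5 1 2 / 4 2 6 1 3 5 / 1 5 3 4 2 6 / 5 3 1 2 6 4 / 6 4 2 3 5 1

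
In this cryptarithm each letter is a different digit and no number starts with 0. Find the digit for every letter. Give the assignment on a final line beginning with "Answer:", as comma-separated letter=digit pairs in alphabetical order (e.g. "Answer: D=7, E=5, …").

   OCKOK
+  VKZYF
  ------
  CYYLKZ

Step 1. [col 1: K + F ≡ Z (mod 10)] no forcing yet in column 1 (carry-in 0); K=2 is free and consistent — try it. So K=2.
Step 2. [col 1: K + F ≡ Z (mod 10)] several values work for Z in column 1 (K + F ≡ Z (mod 10), carry-in 0); try Z=7. So Z=7.
Step 3. [C] the sum has 6 digits but both addends have 5; that extra leading digit C is the final carry, namely 1, so C=1.
Step 4. [col 1: K + F ≡ Z (mod 10)] in column 1 we have K+F≡Z with carry-in 0; given K=2, Z=7 and digits 1,2,7 already taken and all letters distinct, that pins F to 5, so F=5.
Step 5. [col 2: O + Y ≡ K (mod 10)] no forcing yet in column 2 (carry-in 0); Y=4 is free and consistent — try it, so Y=4.
Step 6. [col 2: O + Y ≡ K (mod 10)] from column 2 (Y=4, K=2, carry-in 0, digits 1,2,4,5,7 already taken and all letters distinct): O must equal 8. So O=8.
Step 7. [col 3: K + Z ≡ L (mod 10)] in column 3 we have K+Z≡L with carry-in 1; given K=2, Z=7 and digits 1,2,4,5,7,8 already taken and all letters distinct, that pins L to 0. So L=0.
Step 8. [col 5: O + V ≡ Y (mod 10)] column 5: given O=8, Y=4, carry-in 0, and digits 0,1,2,4,5,7,8 already taken and all letters distinct, O+V≡Y (mod 10) forces V=6 ⇒ V=6.

Answer: C=1, F=5, K=2, L=0, O=8, V=6, Y=4, Z=7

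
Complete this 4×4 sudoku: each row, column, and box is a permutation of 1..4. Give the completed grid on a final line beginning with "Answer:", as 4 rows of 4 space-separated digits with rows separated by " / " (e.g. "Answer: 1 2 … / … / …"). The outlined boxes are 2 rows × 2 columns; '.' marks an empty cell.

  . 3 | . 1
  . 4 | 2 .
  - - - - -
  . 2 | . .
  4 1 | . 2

Step 1. [r3c3∈{1,3,4}] in row 3, 1 fits only at r3c3 ⇒ r3c3=1.
Step 2. [r2c4∈{3}] nothing but 3 survives at r2c4 ⇒ r2c4=3.
Step 3. [r4c3∈{3}] nothing but 3 survives at r4c3. So r4c3=3.
Step 4. [r3c4∈{4}] r3c4's peers cover all but 4, so r3c4=4.
Step 5. [r2c1∈{1}] r2c1 is down to just 1. So r2c1=1.
Step 6. [r1c3∈{4}] only 4 remains possible at r1c3 ⇒ r1c3=4.
Step 7. [r3c1∈{3}] r3c1 has the single candidate 3 ⇒ r3c1=3.
Step 8. [r1c1∈{2}] only 2 remains possible at r1c1, so r1c1=2.

Answer: 2 3 4 1 / 1 4 2 3 / 3 2 1 4 / 4 1 3 2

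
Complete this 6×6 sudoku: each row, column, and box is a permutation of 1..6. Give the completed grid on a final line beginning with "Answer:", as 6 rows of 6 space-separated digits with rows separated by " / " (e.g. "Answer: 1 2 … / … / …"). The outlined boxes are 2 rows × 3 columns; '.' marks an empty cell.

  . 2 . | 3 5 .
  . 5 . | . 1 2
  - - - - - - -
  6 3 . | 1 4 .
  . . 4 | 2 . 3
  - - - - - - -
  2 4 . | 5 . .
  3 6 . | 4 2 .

Step 1. [r5c3∈{1}] r5c3 has the single candidate 1, so r5c3=1.
Step 2. [r5c6∈{6}] nothing but 6 survives at r5c6, so r5c6=6.
Step 3. [r1c1∈{1,4}] 1 has one home in row 1: r1c1, so r1c1=1.
Step 4. [r2c3∈{3,6}] 3 has one home in row 2: r2c3 ⇒ r2c3=3.
Step 5. [r3c3∈{2,5}] r3c3 is the only open cell in row 3 admitting 2 ⇒ r3c3=2.
Step 6. [r2c4∈{6}] r2c4 has the single candidate 6 ⇒ r2c4=6.
Step 7. [r6c6∈{1}] only 1 remains possible at r6c6. So r6c6=1.
Step 8. [r2c1∈{4}] r2c1 has the single candidate 4, so r2c1=4.
Step 9. [r4c5∈{6}] nothing but 6 survives at r4c5. So r4c5=6.
Step 10. [r6c3∈{5}] only 5 remains possible at r6c3, so r6c3=5.
Step 11. [r3c6∈{5}] only 5 remains possible at r3c6. So r3c6=5.
Step 12. [r1c3∈{6}] only 6 remains possible at r1c3 ⇒ r1c3=6.
Step 13. [r1c6∈{4}] only 4 remains possible at r1c6. So r1c6=4.
Step 14. [r4c1∈{5}] nothing but 5 survives at r4c1, so r4c1=5.
Step 15. [r5c5∈{3}] r5c5 is down to just 3. So r5c5=3.
Step 16. [r4c2∈{1}] nothing but 1 survives at r4c2. So r4c2=1.

Answer: 1 2 6 3 5 4 / 4 5 3 6 1 2 / 6 3 2 1 4 5 / 5 1 4 2 6 3 / 2 4 1 5 3 6 / 3 6 5 4 2 1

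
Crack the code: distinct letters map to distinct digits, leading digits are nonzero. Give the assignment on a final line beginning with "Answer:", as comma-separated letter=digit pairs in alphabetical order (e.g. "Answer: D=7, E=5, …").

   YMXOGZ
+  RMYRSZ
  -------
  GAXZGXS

Step 1. [G] the sum has 7 digits but both addends have 6; that extra leading digit G is the final carry, namely 1. So G=1.
Step 2. [col 1: Z + Z ≡ S (mod 10)] several values work for S in column 1 (Z + Z ≡ S (mod 10), carry-in 0); try S=4. So S=4.
Step 3. [col 1: Z + Z ≡ S (mod 10)] several values work for Z in column 1 (Z + Z ≡ S (mod 10), carry-in 0); try Z=2, so Z=2.
Step 4. [col 2: G + S ≡ X (mod 10)] column 2 reads G+S+carry(0)=X with G=1, S=4; with digits 1,2,4 already taken and all letters distinct, the only value for X is 5. So X=5.
Step 5. [col 3: O + R ≡ G (mod 10)] no forcing yet in column 3 (carry-in 0); R=3 is free and consistent — try it ⇒ R=3.
Step 6. [col 3: O + R ≡ G (mod 10)] column 3 reads O+R+carry(0)=G with R=3, G=1; with digits 1,2,3,4,5 already taken and all letters distinct, the only value for O is 8. So O=8.
Step 7. [col 4: X + Y ≡ Z (mod 10)] column 4: given X=5, Z=2, carry-in 1, and digits 1,2,3,4,5,8 already taken and all letters distinct, X+Y≡Z (mod 10) forces Y=6 ⇒ Y=6.
Step 8. [col 5: M + M ≡ X (mod 10)] column 5 reads M+M+carry(1)=X with X=5; with digits 1,2,3,4,5,6,8 already taken and all letters distinct, the only value for M is 7, so M=7.
Step 9. [col 6: Y + R ≡ A (mod 10)] from column 6 (Y=6, R=3, carry-in 1, digits 1,2,3,4,5,6,7,8 already taken and all letters distinct): A must equal 0 ⇒ A=0.

Answer: A=0, G=1, M=7, O=8, R=3, S=4, X=5, Y=6, Z=2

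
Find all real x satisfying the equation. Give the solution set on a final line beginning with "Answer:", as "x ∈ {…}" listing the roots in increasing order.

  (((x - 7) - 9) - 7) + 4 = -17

Step 1. [(((x - 7) - 9) - 7) + 4 = -17] subtract 4: x sits inside (… + 4), so sub: ((x - 7) - 9) - 7 = -21.
Step 2. [((x - 7) - 9) - 7 = -21] the outer -7 inverts by adding 7 ⇒ sub: (x - 7) - 9 = -14.
Step 3. [(x - 7) - 9 = -14] the outer -9 inverts by adding 9. So sub: x - 7 = -5.
Step 4. [x - 7 = -5] add 7: x sits inside (… - 7), so sub: x = 2.

Answer: x ∈ {2}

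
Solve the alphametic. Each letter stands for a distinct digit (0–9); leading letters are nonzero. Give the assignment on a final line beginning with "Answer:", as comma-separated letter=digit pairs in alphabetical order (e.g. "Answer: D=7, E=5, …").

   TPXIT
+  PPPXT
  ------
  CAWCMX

Step 1. [col 1: T + T ≡ X (mod 10)] several values work for X in column 1 (T + T ≡ X (mod 10), carry-in 0); try X=6 ⇒ X=6.
Step 2. [C] the sum has 6 digits but both addends have 5; that extra leading digit C is the final carry, namely 1, so C=1.
Step 3. [col 1: T + T ≡ X (mod 10)] several values work for T in column 1 (T + T ≡ X (mod 10), carry-in 0); try T=8. So T=8.
Step 4. [col 2: I + X ≡ M (mod 10)] no forcing yet in column 2 (carry-in 1); M=0 is free and consistent — try it, so M=0.
Step 5. [col 2: I + X ≡ M (mod 10)] column 2 reads I+X+carry(1)=M with X=6, M=0; with digits 0,1,6,8 already taken and all letters distinct, the only value for I is 3, so I=3.
Step 6. [col 3: X + P ≡ C (mod 10)] column 3: given X=6, C=1, carry-in 1, and digits 0,1,3,6,8 already taken and all letters distinct, X+P≡C (mod 10) forces P=4, so P=4.
Step 7. [col 4: P + P ≡ W (mod 10)] column 4: given P=4, carry-in 1, and digits 0,1,3,4,6,8 already taken and all letters distinct, P+P≡W (mod 10) forces W=9. So W=9.
Step 8. [col 5: T + P ≡ A (mod 10)] column 5: given T=8, P=4, carry-in 0, and digits 0,1,3,4,6,8,9 already taken and all letters distinct, T+P≡A (mod 10) forces A=2. So A=2.

Answer: A=2, C=1, I=3, M=0, P=4, T=8, W=9, X=6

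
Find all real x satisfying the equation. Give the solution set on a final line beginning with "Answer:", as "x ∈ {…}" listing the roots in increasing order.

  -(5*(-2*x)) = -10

Step 1. [-(5*(-2*x)) = -10] leading − — multiply by −1, so neg: 5*(-2*x) = 10.
Step 2. [5*(-2*x) = 10] LHS = 5·(…); ÷5 both sides, so div: -2*x = 2.
Step 3. [-2*x = 2] -2·(inner) — divide through by -2. So div: x = -1.

Answer: x ∈ {-1}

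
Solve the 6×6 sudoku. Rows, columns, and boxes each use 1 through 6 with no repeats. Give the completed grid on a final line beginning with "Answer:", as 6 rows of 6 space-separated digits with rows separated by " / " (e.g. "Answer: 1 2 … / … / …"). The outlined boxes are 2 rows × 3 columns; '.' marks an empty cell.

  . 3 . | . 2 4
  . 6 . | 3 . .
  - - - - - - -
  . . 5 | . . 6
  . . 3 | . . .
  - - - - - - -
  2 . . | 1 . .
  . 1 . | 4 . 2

Step 1. [r5c2∈{4,5}] in col 2, 5 fits only at r5c2, so r5c2=5.
Step 2. [r6c5∈{3,5,6}] in row 6, 5 fits only at r6c5 ⇒ r6c5=5.
Step 3. [r2c5∈{1}] r2c5's peers cover all but 1 ⇒ r2c5=1.
Step 4. [r4c5∈{4}] r4c5's peers cover all but 4. So r4c5=4.
Step 5. [r3c1∈{1,4}] across row 3, 1 lands solely at r3c1, so r3c1=1.
Step 6. [r2c6∈{5}] r2c6's peers cover all but 5 ⇒ r2c6=5.
Step 7. [r4c2∈{2}] r4c2's peers cover all but 2 ⇒ r4c2=2.
Step 8. [r6c3∈{6}] r6c3 has the single candidate 6 ⇒ r6c3=6.
Step 9. [r5c6∈{3}] r5c6's peers cover all but 3, so r5c6=3.
Step 10. [r5c3∈{4}] r5c3 has the single candidate 4. So r5c3=4.
Step 11. [r1c1∈{5}] r1c1 is down to just 5, so r1c1=5.
Step 12. [r3c5∈{3}] r3c5's peers cover all but 3 ⇒ r3c5=3.
Step 13. [r4c6∈{1}] r4c6's peers cover all but 1 ⇒ r4c6=1.
Step 14. [r1c3∈{1}] nothing but 1 survives at r1c3. So r1c3=1.
Step 15. [r3c4∈{2}] r3c4 has the single candidate 2. So r3c4=2.
Step 16. [r4c4∈{5}] r4c4's peers cover all but 5 ⇒ r4c4=5.
Step 17. [r2c1∈{4}] r2c1's peers cover all but 4. So r2c1=4.
Step 18. [r3c2∈{4}] r3c2 has the single candidate 4. So r3c2=4.
Step 19. [r1c4∈{6}] r1c4 is down to just 6, so r1c4=6.
Step 20. [r5c5∈{6}] only 6 remains possible at r5c5, so r5c5=6.
Step 21. [r2c3∈{2}] nothing but 2 survives at r2c3. So r2c3=2.
Step 22. [r4c1∈{6}] only 6 remains possible at r4c1. So r4c1=6.
Step 23. [r6c1∈{3}] nothing but 3 survives at r6c1 ⇒ r6c1=3.

Answer: 5 3 1 6 2 4 / 4 6 2 3 1 5 / 1 4 5 2 3 6 / 6 2 3 5 4 1 / 2 5 4 1 6 3 / 3 1 6 4 5 2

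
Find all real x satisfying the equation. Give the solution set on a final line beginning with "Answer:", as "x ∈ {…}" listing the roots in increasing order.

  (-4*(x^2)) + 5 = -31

Step 1. [(-4*(x^2)) + 5 = -31] +5 is outermost — subtract 5 both sides. So sub: -4*(x^2) = -36.
Step 2. [-4*(x^2) = -36] -4 out front; divide by -4. So div: x^2 = 9.
Step 3. [x^2 = 9] LHS squared, RHS 9 ≥ 0: apply √ (±). So sqrt: x = 3 or -3.

Answer: x ∈ {-3, 3}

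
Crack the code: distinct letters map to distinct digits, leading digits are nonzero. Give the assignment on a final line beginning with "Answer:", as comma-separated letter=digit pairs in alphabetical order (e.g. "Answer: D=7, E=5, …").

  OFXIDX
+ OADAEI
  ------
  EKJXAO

Step 1. [col 1: X + I ≡ O (mod 10)] several values work for X in column 1 (X + I ≡ O (mod 10), carry-in 0); try X=6 ⇒ X=6.
Step 2. [col 1: X + I ≡ O (mod 10)] I=5 is one option consistent with column 1 (X + I ≡ O (mod 10), carry-in 0) — take it, so I=5.
Step 3. [col 1: X + I ≡ O (mod 10)] column 1: given X=6, I=5, carry-in 0, and digits 5,6 already taken and all letters distinct, X+I≡O (mod 10) forces O=1 ⇒ O=1.
Step 4. [col 2: D + E ≡ A (mod 10)] several values work for D in column 2 (D + E ≡ A (mod 10), carry-in 1); try D=7. So D=7.
Step 5. [col 2: D + E ≡ A (mod 10)] A=0 is one option consistent with column 2 (D + E ≡ A (mod 10), carry-in 1) — take it. So A=0.
Step 6. [col 2: D + E ≡ A (mod 10)] from column 2 (D=7, A=0, carry-in 1, digits 0,1,5,6,7 already taken and all letters distinct): E must equal 2, so E=2.
Step 7. [col 4: X + D ≡ J (mod 10)] column 4: given X=6, D=7, carry-in 0, and digits 0,1,2,5,6,7 already taken and all letters distinct, X+D≡J (mod 10) forces J=3 ⇒ J=3.
Step 8. [col 5: F + A ≡ K (mod 10)] in column 5 we have F+A≡K with carry-in 1; given A=0 and digits 0,1,2,3,5,6,7 already taken and all letters distinct, that pins K to 9 ⇒ K=9.
Step 9. [col 5: F + A ≡ K (mod 10)] column 5 reads F+A+carry(1)=K with A=0, K=9; with digits 0,1,2,3,5,6,7,9 already taken and all letters distinct, the only value for F is 8, so F=8.

Answer: A=0, D=7, E=2, F=8, I=5, J=3, K=9, O=1, X=6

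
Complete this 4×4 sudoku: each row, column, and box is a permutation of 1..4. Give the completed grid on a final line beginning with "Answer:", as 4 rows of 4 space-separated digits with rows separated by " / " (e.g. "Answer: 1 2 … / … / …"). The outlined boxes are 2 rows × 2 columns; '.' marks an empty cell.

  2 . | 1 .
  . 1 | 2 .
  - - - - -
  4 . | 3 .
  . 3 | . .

Step 1. [r2c4∈{3,4}] in row 2, 4 fits only at r2c4 ⇒ r2c4=4.
Step 2. [r4c4∈{1,2}] row 4 places 2 nowhere but r4c4. So r4c4=2.
Step 3. [r2c1∈{3}] only 3 remains possible at r2c1 ⇒ r2c1=3.
Step 4. [r3c4∈{1}] r3c4 has the single candidate 1. So r3c4=1.
Step 5. [r3c2∈{2}] r3c2 has the single candidate 2, so r3c2=2.
Step 6. [r4c3∈{4}] r4c3 is down to just 4, so r4c3=4.
Step 7. [r4c1∈{1}] nothing but 1 survives at r4c1. So r4c1=1.
Step 8. [r1c4∈{3}] r1c4's peers cover all but 3 ⇒ r1c4=3.
Step 9. [r1c2∈{4}] nothing but 4 survives at r1c2. So r1c2=4.

Answer: 2 4 1 3 / 3 1 2 4 / 4 2 3 1 / 1 3 4 2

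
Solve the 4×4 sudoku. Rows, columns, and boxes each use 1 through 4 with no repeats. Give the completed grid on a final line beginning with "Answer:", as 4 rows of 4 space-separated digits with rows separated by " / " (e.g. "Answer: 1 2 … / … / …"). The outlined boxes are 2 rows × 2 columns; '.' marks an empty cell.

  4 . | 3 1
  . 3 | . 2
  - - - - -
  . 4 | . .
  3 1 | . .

Step 1. [r4c3∈{2,4}] r4c3 is the only open cell in row 4 admitting 2 ⇒ r4c3=2.
Step 2. [r3c4∈{3}] nothing but 3 survives at r3c4 ⇒ r3c4=3.
Step 3. [r2c3∈{4}] r2c3's peers cover all but 4. So r2c3=4.
Step 4. [r3c3∈{1}] r3c3 is down to just 1 ⇒ r3c3=1.
Step 5. [r4c4∈{4}] r4c4's peers cover all but 4, so r4c4=4.
Step 6. [r3c1∈{2}] r3c1 is down to just 2. So r3c1=2.
Step 7. [r1c2∈{2}] r1c2 has the single candidate 2, so r1c2=2.
Step 8. [r2c1∈{1}] r2c1 is down to just 1, so r2c1=1.

Answer: 4 2 3 1 / 1 3 4 2 / 2 4 1 3 / 3 1 2 4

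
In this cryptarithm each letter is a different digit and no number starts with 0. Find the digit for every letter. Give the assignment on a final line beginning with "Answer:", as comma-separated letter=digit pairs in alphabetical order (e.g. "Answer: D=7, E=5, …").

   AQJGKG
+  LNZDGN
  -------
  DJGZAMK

Step 1. [col 1: G + N ≡ K (mod 10)] several values work for N in column 1 (G + N ≡ K (mod 10), carry-in 0); try N=6 ⇒ N=6.
Step 2. [col 1: G + N ≡ K (mod 10)] no forcing yet in column 1 (carry-in 0); G=3 is free and consistent — try it, so G=3.
Step 3. [D] D is the leading digit of a 7-digit sum of two 6-digit numbers; the final carry is exactly 1. So D=1.
Step 4. [col 1: G + N ≡ K (mod 10)] column 1: given G=3, N=6, carry-in 0, and digits 1,3,6 already taken and all letters distinct, G+N≡K (mod 10) forces K=9 ⇒ K=9.
Step 5. [col 2: K + G ≡ M (mod 10)] column 2 reads K+G+carry(0)=M with K=9, G=3; with digits 1,3,6,9 already taken and all letters distinct, the only value for M is 2. So M=2.
Step 6. [col 3: G + D ≡ A (mod 10)] column 3: given G=3, D=1, carry-in 1, and digits 1,2,3,6,9 already taken and all letters distinct, G+D≡A (mod 10) forces A=5, so A=5.
Step 7. [col 4: J + Z ≡ Z (mod 10)] column 4 reads J+Z+carry(0)=Z with nothing yet; with digits 1,2,3,5,6,9 already taken and all letters distinct, the only value for J is 0, so J=0.
Step 8. [col 4: J + Z ≡ Z (mod 10)] no forcing yet in column 4 (carry-in 0); Z=8 is free and consistent — try it ⇒ Z=8.
Step 9. [col 5: Q + N ≡ G (mod 10)] in column 5 we have Q+N≡G with carry-in 0; given N=6, G=3 and digits 0,1,2,3,5,6,8,9 already taken and all letters distinct, that pins Q to 7 ⇒ Q=7.
Step 10. [col 6: A + L ≡ J (mod 10)] in column 6 we have A+L≡J with carry-in 1; given A=5, J=0 and digits 0,1,2,3,5,6,7,8,9 already taken and all letters distinct, that pins L to 4 ⇒ L=4.

Answer: A=5, D=1, G=3, J=0, K=9, L=4, M=2, N=6, Q=7, Z=8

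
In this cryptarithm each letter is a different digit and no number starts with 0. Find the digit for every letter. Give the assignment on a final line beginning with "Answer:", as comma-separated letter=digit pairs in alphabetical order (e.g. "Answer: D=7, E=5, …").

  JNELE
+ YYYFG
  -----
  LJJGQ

Step 1. [col 1: E + G ≡ Q (mod 10)] Q=4 is one option consistent with column 1 (E + G ≡ Q (mod 10), carry-in 0) — take it ⇒ Q=4.
Step 2. [col 1: E + G ≡ Q (mod 10)] G=6 is one option consistent with column 1 (E + G ≡ Q (mod 10), carry-in 0) — take it, so G=6.
Step 3. [col 1: E + G ≡ Q (mod 10)] in column 1 we have E+G≡Q with carry-in 0; given G=6, Q=4 and digits 4,6 already taken and all letters distinct, that pins E to 8 ⇒ E=8.
Step 4. [col 2: L + F ≡ G (mod 10)] F=0 is one option consistent with column 2 (L + F ≡ G (mod 10), carry-in 1) — take it ⇒ F=0.
Step 5. [col 2: L + F ≡ G (mod 10)] column 2: given F=0, G=6, carry-in 1, and digits 0,4,6,8 already taken and all letters distinct, L+F≡G (mod 10) forces L=5. So L=5.
Step 6. [col 3: E + Y ≡ J (mod 10)] no forcing yet in column 3 (carry-in 0); Y=3 is free and consistent — try it ⇒ Y=3.
Step 7. [col 3: E + Y ≡ J (mod 10)] column 3 reads E+Y+carry(0)=J with E=8, Y=3; with digits 0,3,4,5,6,8 already taken and all letters distinct, the only value for J is 1. So J=1.
Step 8. [col 4: N + Y ≡ J (mod 10)] in column 4 we have N+Y≡J with carry-in 1; given Y=3, J=1 and digits 0,1,3,4,5,6,8 already taken and all letters distinct, that pins N to 7 ⇒ N=7.

Answer: E=8, F=0, G=6, J=1, L=5, N=7, Q=4, Y=3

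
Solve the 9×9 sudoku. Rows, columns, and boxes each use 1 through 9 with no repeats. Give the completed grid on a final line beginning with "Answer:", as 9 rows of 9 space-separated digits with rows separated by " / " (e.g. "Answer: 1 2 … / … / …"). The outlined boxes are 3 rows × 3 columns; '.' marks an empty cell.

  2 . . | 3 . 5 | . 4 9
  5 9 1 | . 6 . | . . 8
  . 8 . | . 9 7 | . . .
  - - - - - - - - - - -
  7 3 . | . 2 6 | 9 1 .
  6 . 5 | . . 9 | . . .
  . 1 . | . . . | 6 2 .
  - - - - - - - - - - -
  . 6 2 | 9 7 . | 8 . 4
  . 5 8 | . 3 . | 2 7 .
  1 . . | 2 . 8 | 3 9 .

Step 1. [r4c3∈{4}] r4c3's peers cover all but 4. So r4c3=4.
Step 2. [r2c4∈{4}] only 4 remains possible at r2c4, so r2c4=4.
Step 3. [r3c4∈{1}] r3c4 has the single candidate 1. So r3c4=1.
Step 4. [r4c4∈{5,8}] r4c4 is the only open cell in row 4 admitting 8 ⇒ r4c4=8.
Step 5. [r3c8∈{3,5,6}] in col 8, 6 fits only at r3c8. So r3c8=6.
Step 6. [r9c2∈{4,7}] col 2 places 4 nowhere but r9c2, so r9c2=4.
Step 7. [r4c9∈{5}] only 5 remains possible at r4c9. So r4c9=5.
Step 8. [r5c4∈{7}] nothing but 7 survives at r5c4 ⇒ r5c4=7.
Step 9. [r5c9∈{3}] only 3 remains possible at r5c9. So r5c9=3.
Step 10. [r8c6∈{1,4}] across row 8, 4 lands solely at r8c6. So r8c6=4.
Step 11. [r1c2∈{7}] r1c2 is down to just 7, so r1c2=7.
Step 12. [r6c5∈{4,5}] in row 6, 4 fits only at r6c5 ⇒ r6c5=4.
Step 13. [r6c1∈{8,9}] across row 6, 8 lands solely at r6c1, so r6c1=8.
Step 14. [r3c3∈{3}] r3c3's peers cover all but 3, so r3c3=3.
Step 15. [r8c4∈{6}] nothing but 6 survives at r8c4. So r8c4=6.
Step 16. [r1c7∈{1}] r1c7's peers cover all but 1 ⇒ r1c7=1.
Step 17. [r1c5∈{8}] r1c5 has the single candidate 8 ⇒ r1c5=8.
Step 18. [r5c7∈{4}] r5c7 is down to just 4, so r5c7=4.
Step 19. [r6c6∈{3}] only 3 remains possible at r6c6 ⇒ r6c6=3.
Step 20. [r9c9∈{6}] nothing but 6 survives at r9c9, so r9c9=6.
Step 21. [r2c6∈{2}] r2c6 has the single candidate 2 ⇒ r2c6=2.
Step 22. [r9c3∈{7}] nothing but 7 survives at r9c3. So r9c3=7.
Step 23. [r7c6∈{1}] only 1 remains possible at r7c6, so r7c6=1.
Step 24. [r2c8∈{3}] r2c8 is down to just 3, so r2c8=3.
Step 25. [r6c4∈{5}] only 5 remains possible at r6c4 ⇒ r6c4=5.
Step 26. [r5c2∈{2}] r5c2 is down to just 2 ⇒ r5c2=2.
Step 27. [r6c9∈{7}] nothing but 7 survives at r6c9. So r6c9=7.
Step 28. [r3c1∈{4}] only 4 remains possible at r3c1. So r3c1=4.
Step 29. [r1c3∈{6}] only 6 remains possible at r1c3, so r1c3=6.
Step 30. [r5c8∈{8}] nothing but 8 survives at r5c8. So r5c8=8.
Step 31. [r8c9∈{1}] r8c9 has the single candidate 1, so r8c9=1.
Step 32. [r2c7∈{7}] r2c7's peers cover all but 7 ⇒ r2c7=7.
Step 33. [r8c1∈{9}] r8c1's peers cover all but 9 ⇒ r8c1=9.
Step 34. [r3c9∈{2}] r3c9 has the single candidate 2 ⇒ r3c9=2.
Step 35. [r9c5∈{5}] r9c5 is down to just 5. So r9c5=5.
Step 36. [r5c5∈{1}] r5c5 is down to just 1, so r5c5=1.
Step 37. [r7c1∈{3}] r7c1's peers cover all but 3 ⇒ r7c1=3.
Step 38. [r7c8∈{5}] only 5 remains possible at r7c8. So r7c8=5.
Step 39. [r3c7∈{5}] r3c7 is down to just 5. So r3c7=5.
Step 40. [r6c3∈{9}] nothing but 9 survives at r6c3, so r6c3=9.

Answer: 2 7 6 3 8 5 1 4 9 / 5 9 1 4 6 2 7 3 8 / 4 8 3 1 9 7 5 6 2 / 7 3 4 8 2 6 9 1 5 / 6 2 5 7 1 9 4 8 3 / 8 1 9 5 4 3 6 2 7 / 3 6 2 9 7 1 8 5 4 / 9 5 8 6 3 4 2 7 1 / 1 4 7 2 5 8 3 9 6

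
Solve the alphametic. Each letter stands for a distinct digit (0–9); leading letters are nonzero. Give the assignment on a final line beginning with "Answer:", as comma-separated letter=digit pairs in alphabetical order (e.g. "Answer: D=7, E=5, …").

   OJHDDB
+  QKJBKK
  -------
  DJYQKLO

Step 1. [col 1: B + K ≡ O (mod 10)] no forcing yet in column 1 (carry-in 0); O=7 is free and consistent — try it, so O=7.
Step 2. [col 1: B + K ≡ O (mod 10)] several values work for B in column 1 (B + K ≡ O (mod 10), carry-in 0); try B=3. So B=3.
Step 3. [D] the sum has 7 digits but both addends have 6; that extra leading digit D is the final carry, namely 1, so D=1.
Step 4. [col 1: B + K ≡ O (mod 10)] column 1 reads B+K+carry(0)=O with B=3, O=7; with digits 1,3,7 already taken and all letters distinct, the only value for K is 4 ⇒ K=4.
Step 5. [col 2: D + K ≡ L (mod 10)] from column 2 (D=1, K=4, carry-in 0, digits 1,3,4,7 already taken and all letters distinct): L must equal 5, so L=5.
Step 6. [col 4: H + J ≡ Q (mod 10)] H=2 is one option consistent with column 4 (H + J ≡ Q (mod 10), carry-in 0) — take it, so H=2.
Step 7. [col 4: H + J ≡ Q (mod 10)] no forcing yet in column 4 (carry-in 0); Q=8 is free and consistent — try it, so Q=8.
Step 8. [col 4: H + J ≡ Q (mod 10)] column 4: given H=2, Q=8, carry-in 0, and digits 1,2,3,4,5,7,8 already taken and all letters distinct, H+J≡Q (mod 10) forces J=6 ⇒ J=6.
Step 9. [col 5: J + K ≡ Y (mod 10)] column 5 reads J+K+carry(0)=Y with J=6, K=4; with digits 1,2,3,4,5,6,7,8 already taken and all letters distinct, the only value for Y is 0 ⇒ Y=0.

Answer: B=3, D=1, H=2, J=6, K=4, L=5, O=7, Q=8, Y=0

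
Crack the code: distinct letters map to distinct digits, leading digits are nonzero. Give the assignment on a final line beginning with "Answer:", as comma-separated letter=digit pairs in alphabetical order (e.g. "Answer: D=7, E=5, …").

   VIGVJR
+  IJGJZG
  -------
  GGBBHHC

Step 1. [col 1: R + G ≡ C (mod 10)] C=9 is one option consistent with column 1 (R + G ≡ C (mod 10), carry-in 0) — take it. So C=9.
Step 2. [col 1: R + G ≡ C (mod 10)] no forcing yet in column 1 (carry-in 0); G=1 is free and consistent — try it. So G=1.
Step 3. [col 1: R + G ≡ C (mod 10)] column 1 reads R+G+carry(0)=C with G=1, C=9; with digits 1,9 already taken and all letters distinct, the only value for R is 8 ⇒ R=8.
Step 4. [col 2: J + Z ≡ H (mod 10)] column 2 (J + Z ≡ H (mod 10), carry-in 0) doesn't pin H yet; pick H=2 and continue. So H=2.
Step 5. [col 2: J + Z ≡ H (mod 10)] no forcing yet in column 2 (carry-in 0); J=7 is free and consistent — try it, so J=7.
Step 6. [col 2: J + Z ≡ H (mod 10)] from column 2 (J=7, H=2, carry-in 0, digits 1,2,7,8,9 already taken and all letters distinct): Z must equal 5, so Z=5.
Step 7. [col 3: V + J ≡ H (mod 10)] in column 3 we have V+J≡H with carry-in 1; given J=7, H=2 and digits 1,2,5,7,8,9 already taken and all letters distinct, that pins V to 4 ⇒ V=4.
Step 8. [col 4: G + G ≡ B (mod 10)] column 4: given G=1, carry-in 1, and digits 1,2,4,5,7,8,9 already taken and all letters distinct, G+G≡B (mod 10) forces B=3. So B=3.
Step 9. [col 5: I + J ≡ B (mod 10)] in column 5 we have I+J≡B with carry-in 0; given J=7, B=3 and digits 1,2,3,4,5,7,8,9 already taken and all letters distinct, that pins I to 6 ⇒ I=6.

Answer: B=3, C=9, G=1, H=2, I=6, J=7, R=8, V=4, Z=5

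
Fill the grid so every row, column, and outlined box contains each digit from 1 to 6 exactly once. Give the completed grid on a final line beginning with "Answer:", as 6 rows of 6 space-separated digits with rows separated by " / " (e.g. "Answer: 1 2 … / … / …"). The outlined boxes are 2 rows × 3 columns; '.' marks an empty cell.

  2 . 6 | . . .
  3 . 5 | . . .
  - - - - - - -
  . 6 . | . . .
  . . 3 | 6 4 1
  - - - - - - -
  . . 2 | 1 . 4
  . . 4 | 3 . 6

Step 1. [r5c5∈{5}] nothing but 5 survives at r5c5 ⇒ r5c5=5.
Step 2. [r2c6∈{2}] only 2 remains possible at r2c6. So r2c6=2.
Step 3. [r4c1∈{5}] r4c1's peers cover all but 5. So r4c1=5.
Step 4. [r2c4∈{4}] r2c4 is down to just 4 ⇒ r2c4=4.
Step 5. [r2c2∈{1}] r2c2 is down to just 1 ⇒ r2c2=1.
Step 6. [r1c4∈{5}] r1c4 is down to just 5. So r1c4=5.
Step 7. [r1c6∈{3}] only 3 remains possible at r1c6, so r1c6=3.
Step 8. [r6c5∈{2}] r6c5's peers cover all but 2 ⇒ r6c5=2.
Step 9. [r6c1∈{1}] r6c1 has the single candidate 1, so r6c1=1.
Step 10. [r1c5∈{1}] r1c5's peers cover all but 1, so r1c5=1.
Step 11. [r3c6∈{5}] r3c6 is down to just 5 ⇒ r3c6=5.
Step 12. [r3c1∈{4}] r3c1 has the single candidate 4. So r3c1=4.
Step 13. [r5c1∈{6}] nothing but 6 survives at r5c1, so r5c1=6.
Step 14. [r6c2∈{5}] r6c2 is down to just 5. So r6c2=5.
Step 15. [r5c2∈{3}] r5c2's peers cover all but 3 ⇒ r5c2=3.
Step 16. [r3c5∈{3}] r3c5's peers cover all but 3. So r3c5=3.
Step 17. [r1c2∈{4}] nothing but 4 survives at r1c2. So r1c2=4.
Step 18. [r4c2∈{2}] r4c2 is down to just 2, so r4c2=2.
Step 19. [r3c4∈{2}] nothing but 2 survives at r3c4. So r3c4=2.
Step 20. [r2c5∈{6}] only 6 remains possible at r2c5, so r2c5=6.
Step 21. [r3c3∈{1}] nothing but 1 survives at r3c3. So r3c3=1.

Answer: 2 4 6 5 1 3 / 3 1 5 4 6 2 / 4 6 1 2 3 5 / 5 2 3 6 4 1 / 6 3 2 1 5 4 / 1 5 4 3 2 6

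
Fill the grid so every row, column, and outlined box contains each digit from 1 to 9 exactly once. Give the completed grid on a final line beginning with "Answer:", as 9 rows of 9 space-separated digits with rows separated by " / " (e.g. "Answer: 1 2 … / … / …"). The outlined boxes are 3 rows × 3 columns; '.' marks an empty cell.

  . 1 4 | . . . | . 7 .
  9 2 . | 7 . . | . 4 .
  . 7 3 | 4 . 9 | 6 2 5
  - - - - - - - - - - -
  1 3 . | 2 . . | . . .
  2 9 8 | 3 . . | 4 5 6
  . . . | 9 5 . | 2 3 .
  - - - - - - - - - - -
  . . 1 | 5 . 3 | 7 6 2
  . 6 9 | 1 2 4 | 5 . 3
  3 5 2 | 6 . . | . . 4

Step 1. [r1c4∈{8}] nothing but 8 survives at r1c4, so r1c4=8.
Step 2. [r7c2∈{4,8}] 8 has one home in col 2: r7c2, so r7c2=8.
Step 3. [r6c9∈{1,7,8}] r6c9 is the only open cell in box 6 admitting 1 ⇒ r6c9=1.
Step 4. [r6c6∈{6,7,8}] 8 has one home in row 6: r6c6. So r6c6=8.
Step 5. [r2c7∈{1,3,8}] 1 has one home in box 3: r2c7, so r2c7=1.
Step 6. [r4c9∈{7,8,9}] r4c9 is the only open cell in col 9 admitting 7, so r4c9=7.
Step 7. [r4c6∈{6}] nothing but 6 survives at r4c6. So r4c6=6.
Step 8. [r9c5∈{7,8,9}] 8 has one home in col 5: r9c5, so r9c5=8.
Step 9. [r1c1∈{5,6}] across col 1, 5 lands solely at r1c1. So r1c1=5.
Step 10. [r6c1∈{4,6,7}] in col 1, 6 fits only at r6c1, so r6c1=6.
Step 11. [r9c7∈{9}] nothing but 9 survives at r9c7. So r9c7=9.
Step 12. [r1c5∈{3,6}] across row 1, 6 lands solely at r1c5. So r1c5=6.
Step 13. [r5c5∈{1,7}] 7 has one home in col 5: r5c5 ⇒ r5c5=7.
Step 14. [r4c7∈{8}] nothing but 8 survives at r4c7, so r4c7=8.
Step 15. [r7c5∈{9}] nothing but 9 survives at r7c5, so r7c5=9.
Step 16. [r2c5∈{3}] only 3 remains possible at r2c5, so r2c5=3.
Step 17. [r1c9∈{9}] r1c9 is down to just 9, so r1c9=9.
Step 18. [r6c3∈{7}] only 7 remains possible at r6c3, so r6c3=7.
Step 19. [r3c1∈{8}] r3c1 has the single candidate 8, so r3c1=8.
Step 20. [r3c5∈{1}] nothing but 1 survives at r3c5. So r3c5=1.
Step 21. [r7c1∈{4}] r7c1 is down to just 4 ⇒ r7c1=4.
Step 22. [r8c1∈{7}] nothing but 7 survives at r8c1 ⇒ r8c1=7.
Step 23. [r9c8∈{1}] r9c8 has the single candidate 1. So r9c8=1.
Step 24. [r2c6∈{5}] r2c6 is down to just 5. So r2c6=5.
Step 25. [r4c5∈{4}] only 4 remains possible at r4c5, so r4c5=4.
Step 26. [r8c8∈{8}] only 8 remains possible at r8c8 ⇒ r8c8=8.
Step 27. [r1c6∈{2}] r1c6's peers cover all but 2, so r1c6=2.
Step 28. [r2c9∈{8}] r2c9 has the single candidate 8 ⇒ r2c9=8.
Step 29. [r4c8∈{9}] only 9 remains possible at r4c8, so r4c8=9.
Step 30. [r1c7∈{3}] r1c7's peers cover all but 3, so r1c7=3.
Step 31. [r2c3∈{6}] r2c3 has the single candidate 6, so r2c3=6.
Step 32. [r6c2∈{4}] nothing but 4 survives at r6c2 ⇒ r6c2=4.
Step 33. [r4c3∈{5}] r4c3's peers cover all but 5. So r4c3=5.
Step 34. [r5c6∈{1}] only 1 remains possible at r5c6, so r5c6=1.
Step 35. [r9c6∈{7}] r9c6 has the single candidate 7, so r9c6=7.

Answer: 5 1 4 8 6 2 3 7 9 / 9 2 6 7 3 5 1 4 8 / 8 7 3 4 1 9 6 2 5 / 1 3 5 2 4 6 8 9 7 / 2 9 8 3 7 1 4 5 6 / 6 4 7 9 5 8 2 3 1 / 4 8 1 5 9 3 7 6 2 / 7 6 9 1 2 4 5 8 3 / 3 5 2 6 8 7 9 1 4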